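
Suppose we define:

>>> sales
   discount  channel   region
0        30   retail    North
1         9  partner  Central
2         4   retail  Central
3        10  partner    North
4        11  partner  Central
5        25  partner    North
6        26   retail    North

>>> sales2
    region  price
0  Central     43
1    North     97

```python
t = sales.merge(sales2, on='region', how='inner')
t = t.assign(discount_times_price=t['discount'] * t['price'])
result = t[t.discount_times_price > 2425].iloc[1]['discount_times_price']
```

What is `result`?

2522

merge on 'region' (how='inner') → 7 rows:
   discount  channel   region  price
0        30   retail    North     97
1         9  partner  Central     43
2         4   retail  Central     43
3        10  partner    North     97
4        11  partner  Central     43
5        25  partner    North     97
6        26   retail    North     97
add column discount_times_price = t['discount'] * t['price']:
   discount  channel   region  price  discount_times_price
0        30   retail    North     97                  2910
1         9  partner  Central     43                   387
2         4   retail  Central     43                   172
3        10  partner    North     97                   970
4        11  partner  Central     43                   473
5        25  partner    North     97                  2425
6        26   retail    North     97                  2522
filter rows where discount_times_price > 2425:
   discount channel region  price  discount_times_price
0        30  retail  North     97                  2910
6        26  retail  North     97                  2522
Finally, value at position 1, column 'discount_times_price' = 2522.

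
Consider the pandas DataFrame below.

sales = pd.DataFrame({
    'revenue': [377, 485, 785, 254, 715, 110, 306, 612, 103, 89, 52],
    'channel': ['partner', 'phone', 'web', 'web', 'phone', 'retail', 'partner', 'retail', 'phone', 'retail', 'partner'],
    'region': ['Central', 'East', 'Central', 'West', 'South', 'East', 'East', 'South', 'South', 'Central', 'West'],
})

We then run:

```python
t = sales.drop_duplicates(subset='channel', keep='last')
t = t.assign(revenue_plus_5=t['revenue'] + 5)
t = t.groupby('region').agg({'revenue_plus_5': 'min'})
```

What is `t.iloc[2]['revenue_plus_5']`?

drop duplicate channel (keep=last):
    revenue  channel   region
3       254      web     West
8       103    phone    South
9        89   retail  Central
10       52  partner     West
add column revenue_plus_5 = t['revenue'] + 5:
    revenue  channel   region  revenue_plus_5
3       254      web     West             259
8       103    phone    South             108
9        89   retail  Central              94
10       52  partner     West              57
group by region, min of revenue_plus_5:
         revenue_plus_5
region                 
Central              94
South               108
West                 57
So iloc[2]['revenue_plus_5'] = 57.

57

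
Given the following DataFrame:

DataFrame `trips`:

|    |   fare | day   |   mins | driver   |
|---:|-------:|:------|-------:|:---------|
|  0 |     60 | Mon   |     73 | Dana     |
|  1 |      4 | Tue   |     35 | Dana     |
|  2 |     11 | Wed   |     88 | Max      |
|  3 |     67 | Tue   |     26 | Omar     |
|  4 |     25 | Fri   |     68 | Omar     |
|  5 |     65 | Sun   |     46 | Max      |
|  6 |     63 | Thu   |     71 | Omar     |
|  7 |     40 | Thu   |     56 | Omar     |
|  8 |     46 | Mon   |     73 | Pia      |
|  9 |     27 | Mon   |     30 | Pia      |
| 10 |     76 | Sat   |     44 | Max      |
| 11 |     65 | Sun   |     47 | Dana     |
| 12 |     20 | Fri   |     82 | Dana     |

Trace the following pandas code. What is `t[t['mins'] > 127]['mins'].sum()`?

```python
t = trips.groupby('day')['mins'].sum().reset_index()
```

326

group by day, sum of mins:
day
Fri    150
Mon    176
Sat     44
Sun     93
Thu    127
Tue     61
Wed     88
Name: mins, dtype: int64
reset_index():
   day  mins
0  Fri   150
1  Mon   176
2  Sat    44
3  Sun    93
4  Thu   127
5  Tue    61
6  Wed    88
filter rows where mins > 127:
   day  mins
0  Fri   150
1  Mon   176
Taking the sum of column 'mins' gives 326.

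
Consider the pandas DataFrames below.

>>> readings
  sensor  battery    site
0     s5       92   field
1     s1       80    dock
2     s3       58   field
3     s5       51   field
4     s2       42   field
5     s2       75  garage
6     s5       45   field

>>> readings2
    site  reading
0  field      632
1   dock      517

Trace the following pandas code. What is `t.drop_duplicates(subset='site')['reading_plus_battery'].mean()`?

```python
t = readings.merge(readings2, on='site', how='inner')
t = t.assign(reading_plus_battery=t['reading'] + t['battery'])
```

660.5

merge on 'site' (how='inner') → 6 rows:
  sensor  battery   site  reading
0     s5       92  field      632
1     s1       80   dock      517
2     s3       58  field      632
3     s5       51  field      632
4     s2       42  field      632
5     s5       45  field      632
add column reading_plus_battery = t['reading'] + t['battery']:
  sensor  battery   site  reading  reading_plus_battery
0     s5       92  field      632                   724
1     s1       80   dock      517                   597
2     s3       58  field      632                   690
3     s5       51  field      632                   683
4     s2       42  field      632                   674
5     s5       45  field      632                   677
drop duplicate site (keep=first):
  sensor  battery   site  reading  reading_plus_battery
0     s5       92  field      632                   724
1     s1       80   dock      517                   597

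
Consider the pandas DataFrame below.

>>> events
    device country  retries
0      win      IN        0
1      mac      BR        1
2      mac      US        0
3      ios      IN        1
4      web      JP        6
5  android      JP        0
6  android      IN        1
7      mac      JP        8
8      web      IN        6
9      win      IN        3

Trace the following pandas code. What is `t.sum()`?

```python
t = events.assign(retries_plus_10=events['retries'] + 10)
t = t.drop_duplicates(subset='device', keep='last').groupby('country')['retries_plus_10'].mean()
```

30.75

add column retries_plus_10 = events['retries'] + 10:
    device country  retries  retries_plus_10
0      win      IN        0               10
1      mac      BR        1               11
2      mac      US        0               10
3      ios      IN        1               11
4      web      JP        6               16
5  android      JP        0               10
6  android      IN        1               11
7      mac      JP        8               18
8      web      IN        6               16
9      win      IN        3               13
drop duplicate device (keep=last):
    device country  retries  retries_plus_10
3      ios      IN        1               11
6  android      IN        1               11
7      mac      JP        8               18
8      web      IN        6               16
9      win      IN        3               13
group by country, mean of retries_plus_10:
country
IN    12.75
JP    18.00
Name: retries_plus_10, dtype: float64
Taking the sum of the resulting series gives 30.75.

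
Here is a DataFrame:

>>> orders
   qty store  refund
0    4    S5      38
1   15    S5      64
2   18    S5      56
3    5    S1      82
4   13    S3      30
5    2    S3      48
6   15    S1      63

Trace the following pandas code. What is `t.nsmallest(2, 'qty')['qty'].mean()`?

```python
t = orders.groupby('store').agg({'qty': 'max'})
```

group by store, max of qty:
       qty
store     
S1      15
S3      13
S5      18
take 2 rows with smallest qty:
       qty
store     
S3      13
S1      15

14.0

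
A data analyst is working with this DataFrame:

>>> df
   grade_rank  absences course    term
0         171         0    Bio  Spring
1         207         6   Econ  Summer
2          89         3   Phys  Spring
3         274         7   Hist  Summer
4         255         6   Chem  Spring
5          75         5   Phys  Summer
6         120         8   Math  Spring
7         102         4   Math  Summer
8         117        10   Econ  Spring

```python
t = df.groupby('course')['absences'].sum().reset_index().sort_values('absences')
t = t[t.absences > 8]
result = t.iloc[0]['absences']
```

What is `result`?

group by course, sum of absences:
course
Bio      0
Chem     6
Econ    16
Hist     7
Math    12
Phys     8
Name: absences, dtype: int64
reset_index():
  course  absences
0    Bio         0
1   Chem         6
2   Econ        16
3   Hist         7
4   Math        12
5   Phys         8
sort by absences:
  course  absences
0    Bio         0
1   Chem         6
3   Hist         7
5   Phys         8
4   Math        12
2   Econ        16
filter rows where absences > 8:
  course  absences
4   Math        12
2   Econ        16
Finally, value at position 0, column 'absences' = 12.

12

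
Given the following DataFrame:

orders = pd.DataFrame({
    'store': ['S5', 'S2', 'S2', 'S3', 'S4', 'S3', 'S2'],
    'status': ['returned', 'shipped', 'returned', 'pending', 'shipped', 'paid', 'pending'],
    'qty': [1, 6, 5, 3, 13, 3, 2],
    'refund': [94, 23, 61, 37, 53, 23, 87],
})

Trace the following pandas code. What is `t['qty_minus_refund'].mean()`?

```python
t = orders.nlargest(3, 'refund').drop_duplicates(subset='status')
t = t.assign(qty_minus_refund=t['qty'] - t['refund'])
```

-89.0

take 3 rows with largest refund:
  store    status  qty  refund
0    S5  returned    1      94
6    S2   pending    2      87
2    S2  returned    5      61
drop duplicate status (keep=first):
  store    status  qty  refund
0    S5  returned    1      94
6    S2   pending    2      87
add column qty_minus_refund = t['qty'] - t['refund']:
  store    status  qty  refund  qty_minus_refund
0    S5  returned    1      94               -93
6    S2   pending    2      87               -85
Reading off the mean of column 'qty_minus_refund', we get -89.0.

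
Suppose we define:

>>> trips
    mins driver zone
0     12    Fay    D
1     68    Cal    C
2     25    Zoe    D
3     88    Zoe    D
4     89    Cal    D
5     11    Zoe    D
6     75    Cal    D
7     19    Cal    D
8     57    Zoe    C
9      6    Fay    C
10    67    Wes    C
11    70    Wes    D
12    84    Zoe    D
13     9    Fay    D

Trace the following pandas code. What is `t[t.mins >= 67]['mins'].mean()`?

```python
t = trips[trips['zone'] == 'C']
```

67.5

filter rows where zone == 'C':
    mins driver zone
1     68    Cal    C
8     57    Zoe    C
9      6    Fay    C
10    67    Wes    C
filter rows where mins >= 67:
    mins driver zone
1     68    Cal    C
10    67    Wes    C
The mean of column 'mins' is 67.5.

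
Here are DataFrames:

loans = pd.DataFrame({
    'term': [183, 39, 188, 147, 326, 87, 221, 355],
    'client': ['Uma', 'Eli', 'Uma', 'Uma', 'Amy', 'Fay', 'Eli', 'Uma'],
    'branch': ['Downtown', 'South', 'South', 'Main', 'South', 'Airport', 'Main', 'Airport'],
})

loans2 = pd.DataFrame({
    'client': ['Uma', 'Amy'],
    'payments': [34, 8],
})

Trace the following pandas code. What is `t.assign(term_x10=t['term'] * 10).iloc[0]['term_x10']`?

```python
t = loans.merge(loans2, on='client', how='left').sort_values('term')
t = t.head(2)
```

merge on 'client' (how='left') → 8 rows:
   term client    branch  payments
0   183    Uma  Downtown      34.0
1    39    Eli     South       NaN
2   188    Uma     South      34.0
3   147    Uma      Main      34.0
4   326    Amy     South       8.0
5    87    Fay   Airport       NaN
6   221    Eli      Main       NaN
7   355    Uma   Airport      34.0
sort by term:
   term client    branch  payments
1    39    Eli     South       NaN
5    87    Fay   Airport       NaN
3   147    Uma      Main      34.0
0   183    Uma  Downtown      34.0
2   188    Uma     South      34.0
6   221    Eli      Main       NaN
4   326    Amy     South       8.0
7   355    Uma   Airport      34.0
take first 2 rows:
   term client   branch  payments
1    39    Eli    South       NaN
5    87    Fay  Airport       NaN
add column term_x10 = t['term'] * 10:
   term client   branch  payments  term_x10
1    39    Eli    South       NaN       390
5    87    Fay  Airport       NaN       870
The value at position 0, column 'term_x10' is 390.

390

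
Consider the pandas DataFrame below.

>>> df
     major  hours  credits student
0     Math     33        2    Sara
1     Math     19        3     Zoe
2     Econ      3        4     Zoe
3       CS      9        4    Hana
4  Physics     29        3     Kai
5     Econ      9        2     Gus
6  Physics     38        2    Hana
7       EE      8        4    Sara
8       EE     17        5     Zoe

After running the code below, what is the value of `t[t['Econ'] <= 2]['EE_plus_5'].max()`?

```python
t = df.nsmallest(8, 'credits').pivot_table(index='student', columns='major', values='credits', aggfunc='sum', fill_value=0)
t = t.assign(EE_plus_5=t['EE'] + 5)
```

9

take 8 rows with smallest credits:
     major  hours  credits student
0     Math     33        2    Sara
5     Econ      9        2     Gus
6  Physics     38        2    Hana
1     Math     19        3     Zoe
4  Physics     29        3     Kai
2     Econ      3        4     Zoe
3       CS      9        4    Hana
7       EE      8        4    Sara
pivot: rows=student, cols=major, sum(credits):
major    CS  EE  Econ  Math  Physics
student                             
Gus       0   0     2     0        0
Hana      4   0     0     0        2
Kai       0   0     0     0        3
Sara      0   4     0     2        0
Zoe       0   0     4     3        0
add column EE_plus_5 = t['EE'] + 5:
major    CS  EE  Econ  Math  Physics  EE_plus_5
student                                        
Gus       0   0     2     0        0          5
Hana      4   0     0     0        2          5
Kai       0   0     0     0        3          5
Sara      0   4     0     2        0          9
Zoe       0   0     4     3        0          5
filter rows where Econ <= 2:
major    CS  EE  Econ  Math  Physics  EE_plus_5
student                                        
Gus       0   0     2     0        0          5
Hana      4   0     0     0        2          5
Kai       0   0     0     0        3          5
Sara      0   4     0     2        0          9
Hence 9.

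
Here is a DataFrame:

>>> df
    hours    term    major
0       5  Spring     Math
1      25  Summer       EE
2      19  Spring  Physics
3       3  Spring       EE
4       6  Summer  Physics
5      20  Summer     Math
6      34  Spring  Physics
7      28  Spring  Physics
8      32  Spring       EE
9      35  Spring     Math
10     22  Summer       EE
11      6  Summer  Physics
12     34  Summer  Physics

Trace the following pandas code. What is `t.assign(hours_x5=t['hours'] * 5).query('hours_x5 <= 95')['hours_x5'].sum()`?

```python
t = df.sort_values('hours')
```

195

sort by hours:
    hours    term    major
3       3  Spring       EE
0       5  Spring     Math
4       6  Summer  Physics
11      6  Summer  Physics
2      19  Spring  Physics
5      20  Summer     Math
10     22  Summer       EE
1      25  Summer       EE
7      28  Spring  Physics
8      32  Spring       EE
6      34  Spring  Physics
12     34  Summer  Physics
9      35  Spring     Math
add column hours_x5 = t['hours'] * 5:
    hours    term    major  hours_x5
3       3  Spring       EE        15
0       5  Spring     Math        25
4       6  Summer  Physics        30
11      6  Summer  Physics        30
2      19  Spring  Physics        95
5      20  Summer     Math       100
10     22  Summer       EE       110
1      25  Summer       EE       125
7      28  Spring  Physics       140
8      32  Spring       EE       160
6      34  Spring  Physics       170
12     34  Summer  Physics       170
9      35  Spring     Math       175
filter rows where hours_x5 <= 95:
    hours    term    major  hours_x5
3       3  Spring       EE        15
0       5  Spring     Math        25
4       6  Summer  Physics        30
11      6  Summer  Physics        30
2      19  Spring  Physics        95
Taking the sum of column 'hours_x5' gives 195.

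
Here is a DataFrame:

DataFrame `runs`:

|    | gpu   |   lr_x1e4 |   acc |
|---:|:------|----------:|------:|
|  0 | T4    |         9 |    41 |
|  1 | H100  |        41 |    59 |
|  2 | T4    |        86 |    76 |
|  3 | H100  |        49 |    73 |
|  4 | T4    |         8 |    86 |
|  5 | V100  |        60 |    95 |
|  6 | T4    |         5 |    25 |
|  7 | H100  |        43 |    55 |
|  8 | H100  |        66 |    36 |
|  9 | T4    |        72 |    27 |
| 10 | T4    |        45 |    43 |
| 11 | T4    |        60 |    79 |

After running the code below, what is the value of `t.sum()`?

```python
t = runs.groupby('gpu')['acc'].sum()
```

group by gpu, sum of acc:
gpu
H100    223
T4      377
V100     95
Name: acc, dtype: int64
Then the sum of the resulting series: 695

695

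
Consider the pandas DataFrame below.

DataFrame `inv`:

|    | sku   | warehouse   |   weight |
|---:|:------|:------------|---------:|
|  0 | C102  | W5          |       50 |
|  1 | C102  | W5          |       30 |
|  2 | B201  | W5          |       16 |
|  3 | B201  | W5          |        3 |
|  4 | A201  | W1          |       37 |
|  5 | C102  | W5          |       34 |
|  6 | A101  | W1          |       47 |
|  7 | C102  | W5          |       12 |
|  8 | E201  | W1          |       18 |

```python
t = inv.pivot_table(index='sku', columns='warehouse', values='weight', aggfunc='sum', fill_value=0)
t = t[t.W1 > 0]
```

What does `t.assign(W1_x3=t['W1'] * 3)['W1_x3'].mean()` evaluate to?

102.0

pivot: rows=sku, cols=warehouse, sum(weight):
warehouse  W1   W5
sku               
A101       47    0
A201       37    0
B201        0   19
C102        0  126
E201       18    0
filter rows where W1 > 0:
warehouse  W1  W5
sku              
A101       47   0
A201       37   0
E201       18   0
add column W1_x3 = t['W1'] * 3:
warehouse  W1  W5  W1_x3
sku                     
A101       47   0    141
A201       37   0    111
E201       18   0     54
Taking the mean of column 'W1_x3' gives 102.0.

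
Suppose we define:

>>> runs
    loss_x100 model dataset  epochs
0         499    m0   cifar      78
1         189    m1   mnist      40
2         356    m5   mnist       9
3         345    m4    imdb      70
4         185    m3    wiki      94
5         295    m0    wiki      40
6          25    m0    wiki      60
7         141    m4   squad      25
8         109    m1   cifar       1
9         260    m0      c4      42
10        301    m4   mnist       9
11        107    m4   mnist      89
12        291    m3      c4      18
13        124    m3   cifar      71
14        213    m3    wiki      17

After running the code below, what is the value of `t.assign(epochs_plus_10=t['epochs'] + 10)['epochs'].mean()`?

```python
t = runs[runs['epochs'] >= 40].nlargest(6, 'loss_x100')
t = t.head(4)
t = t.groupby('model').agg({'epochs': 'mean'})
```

filter rows where epochs >= 40:
    loss_x100 model dataset  epochs
0         499    m0   cifar      78
1         189    m1   mnist      40
3         345    m4    imdb      70
4         185    m3    wiki      94
5         295    m0    wiki      40
6          25    m0    wiki      60
9         260    m0      c4      42
11        107    m4   mnist      89
13        124    m3   cifar      71
take 6 rows with largest loss_x100:
   loss_x100 model dataset  epochs
0        499    m0   cifar      78
3        345    m4    imdb      70
5        295    m0    wiki      40
9        260    m0      c4      42
1        189    m1   mnist      40
4        185    m3    wiki      94
take first 4 rows:
   loss_x100 model dataset  epochs
0        499    m0   cifar      78
3        345    m4    imdb      70
5        295    m0    wiki      40
9        260    m0      c4      42
group by model, mean of epochs:
          epochs
model           
m0     53.333333
m4     70.000000
add column epochs_plus_10 = t['epochs'] + 10:
          epochs  epochs_plus_10
model                           
m0     53.333333       63.333333
m4     70.000000       80.000000
Taking the mean of column 'epochs' gives 61.6666666667.

61.6666666667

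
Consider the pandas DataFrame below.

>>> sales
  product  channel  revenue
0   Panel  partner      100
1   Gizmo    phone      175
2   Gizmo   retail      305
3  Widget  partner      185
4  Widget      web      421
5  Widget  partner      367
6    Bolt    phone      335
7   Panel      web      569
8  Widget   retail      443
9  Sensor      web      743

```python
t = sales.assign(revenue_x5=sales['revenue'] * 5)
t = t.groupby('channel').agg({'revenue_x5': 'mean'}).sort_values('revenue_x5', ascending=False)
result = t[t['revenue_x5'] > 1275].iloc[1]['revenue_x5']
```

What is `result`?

add column revenue_x5 = sales['revenue'] * 5:
  product  channel  revenue  revenue_x5
0   Panel  partner      100         500
1   Gizmo    phone      175         875
2   Gizmo   retail      305        1525
3  Widget  partner      185         925
4  Widget      web      421        2105
5  Widget  partner      367        1835
6    Bolt    phone      335        1675
7   Panel      web      569        2845
8  Widget   retail      443        2215
9  Sensor      web      743        3715
group by channel, mean of revenue_x5:
          revenue_x5
channel             
partner  1086.666667
phone    1275.000000
retail   1870.000000
web      2888.333333
sort by revenue_x5 descending:
          revenue_x5
channel             
web      2888.333333
retail   1870.000000
phone    1275.000000
partner  1086.666667
filter rows where revenue_x5 > 1275:
          revenue_x5
channel             
web      2888.333333
retail   1870.000000

1870.0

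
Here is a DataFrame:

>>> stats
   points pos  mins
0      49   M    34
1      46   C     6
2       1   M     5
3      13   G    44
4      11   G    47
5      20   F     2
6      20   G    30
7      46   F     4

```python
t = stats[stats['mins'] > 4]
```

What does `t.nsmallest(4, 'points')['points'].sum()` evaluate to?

45

filter rows where mins > 4:
   points pos  mins
0      49   M    34
1      46   C     6
2       1   M     5
3      13   G    44
4      11   G    47
6      20   G    30
take 4 rows with smallest points:
   points pos  mins
2       1   M     5
4      11   G    47
3      13   G    44
6      20   G    30
Then the sum of column 'points': 45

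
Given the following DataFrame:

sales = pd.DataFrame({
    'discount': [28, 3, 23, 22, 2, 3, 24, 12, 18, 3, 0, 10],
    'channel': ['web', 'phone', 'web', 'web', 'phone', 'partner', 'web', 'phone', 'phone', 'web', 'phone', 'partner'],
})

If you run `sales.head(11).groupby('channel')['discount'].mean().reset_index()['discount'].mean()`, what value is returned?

take first 11 rows:
    discount  channel
0         28      web
1          3    phone
2         23      web
3         22      web
4          2    phone
5          3  partner
6         24      web
7         12    phone
8         18    phone
9          3      web
10         0    phone
group by channel, mean of discount:
channel
partner     3.0
phone       7.0
web        20.0
Name: discount, dtype: float64
reset_index():
   channel  discount
0  partner       3.0
1    phone       7.0
2      web      20.0
Taking the mean of column 'discount' gives 10.0.

10.0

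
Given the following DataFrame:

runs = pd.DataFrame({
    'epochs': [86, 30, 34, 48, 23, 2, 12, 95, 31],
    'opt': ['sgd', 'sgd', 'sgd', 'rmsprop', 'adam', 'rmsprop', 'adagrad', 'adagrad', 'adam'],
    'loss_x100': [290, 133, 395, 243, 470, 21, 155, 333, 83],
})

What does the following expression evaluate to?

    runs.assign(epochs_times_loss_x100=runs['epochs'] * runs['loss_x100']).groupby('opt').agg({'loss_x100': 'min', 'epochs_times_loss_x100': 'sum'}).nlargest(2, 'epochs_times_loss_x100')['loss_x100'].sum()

288

add column epochs_times_loss_x100 = runs['epochs'] * runs['loss_x100']:
   epochs      opt  loss_x100  epochs_times_loss_x100
0      86      sgd        290                   24940
1      30      sgd        133                    3990
2      34      sgd        395                   13430
3      48  rmsprop        243                   11664
4      23     adam        470                   10810
5       2  rmsprop         21                      42
6      12  adagrad        155                    1860
7      95  adagrad        333                   31635
8      31     adam         83                    2573
group by opt: min(loss_x100), sum(epochs_times_loss_x100):
         loss_x100  epochs_times_loss_x100
opt                                       
adagrad        155                   33495
adam            83                   13383
rmsprop         21                   11706
sgd            133                   42360
take 2 rows with largest epochs_times_loss_x100:
         loss_x100  epochs_times_loss_x100
opt                                       
sgd            133                   42360
adagrad        155                   33495
Finally, sum of column 'loss_x100' = 288.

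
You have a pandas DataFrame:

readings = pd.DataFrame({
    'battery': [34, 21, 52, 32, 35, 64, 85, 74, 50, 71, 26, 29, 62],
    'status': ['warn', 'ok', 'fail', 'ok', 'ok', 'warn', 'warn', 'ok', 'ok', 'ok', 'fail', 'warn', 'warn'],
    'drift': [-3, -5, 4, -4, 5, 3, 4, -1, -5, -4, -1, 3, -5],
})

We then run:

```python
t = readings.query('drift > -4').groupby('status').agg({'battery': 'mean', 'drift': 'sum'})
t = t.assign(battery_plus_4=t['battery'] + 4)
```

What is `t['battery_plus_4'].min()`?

filter rows where drift > -4:
    battery status  drift
0        34   warn     -3
2        52   fail      4
4        35     ok      5
5        64   warn      3
6        85   warn      4
7        74     ok     -1
10       26   fail     -1
11       29   warn      3
group by status: mean(battery), sum(drift):
        battery  drift
status                
fail       39.0      3
ok         54.5      4
warn       53.0      7
add column battery_plus_4 = t['battery'] + 4:
        battery  drift  battery_plus_4
status                                
fail       39.0      3            43.0
ok         54.5      4            58.5
warn       53.0      7            57.0
Reading off the min of column 'battery_plus_4', we get 43.0.

43.0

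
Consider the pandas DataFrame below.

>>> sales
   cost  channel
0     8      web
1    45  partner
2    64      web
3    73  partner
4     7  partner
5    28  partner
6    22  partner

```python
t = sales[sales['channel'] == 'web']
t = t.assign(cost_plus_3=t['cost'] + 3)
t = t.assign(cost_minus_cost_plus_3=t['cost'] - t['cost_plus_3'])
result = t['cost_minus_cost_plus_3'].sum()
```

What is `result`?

filter rows where channel == 'web':
   cost channel
0     8     web
2    64     web
add column cost_plus_3 = t['cost'] + 3:
   cost channel  cost_plus_3
0     8     web           11
2    64     web           67
add column cost_minus_cost_plus_3 = t['cost'] - t['cost_plus_3']:
   cost channel  cost_plus_3  cost_minus_cost_plus_3
0     8     web           11                      -3
2    64     web           67                      -3

-6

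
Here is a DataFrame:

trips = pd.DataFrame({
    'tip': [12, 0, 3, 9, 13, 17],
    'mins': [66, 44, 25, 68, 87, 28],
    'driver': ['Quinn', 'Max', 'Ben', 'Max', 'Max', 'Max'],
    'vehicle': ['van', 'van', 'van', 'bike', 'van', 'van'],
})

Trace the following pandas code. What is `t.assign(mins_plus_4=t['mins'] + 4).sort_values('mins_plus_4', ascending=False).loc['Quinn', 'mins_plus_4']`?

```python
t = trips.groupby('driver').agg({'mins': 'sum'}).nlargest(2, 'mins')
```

70

group by driver, sum of mins:
        mins
driver      
Ben       25
Max      227
Quinn     66
take 2 rows with largest mins:
        mins
driver      
Max      227
Quinn     66
add column mins_plus_4 = t['mins'] + 4:
        mins  mins_plus_4
driver                   
Max      227          231
Quinn     66           70
sort by mins_plus_4 descending:
        mins  mins_plus_4
driver                   
Max      227          231
Quinn     66           70
The value at row 'Quinn', column 'mins_plus_4' is 70.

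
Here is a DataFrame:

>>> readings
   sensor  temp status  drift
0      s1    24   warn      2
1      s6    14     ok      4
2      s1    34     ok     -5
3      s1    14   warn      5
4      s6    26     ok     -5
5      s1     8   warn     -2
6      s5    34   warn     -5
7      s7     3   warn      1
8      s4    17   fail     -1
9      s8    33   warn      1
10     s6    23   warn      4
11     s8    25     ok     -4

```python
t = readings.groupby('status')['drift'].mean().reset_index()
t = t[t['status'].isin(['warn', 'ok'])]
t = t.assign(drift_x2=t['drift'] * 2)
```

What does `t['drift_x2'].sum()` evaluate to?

-3.28571428571

group by status, mean of drift:
status
fail   -1.000000
ok     -2.500000
warn    0.857143
Name: drift, dtype: float64
reset_index():
  status     drift
0   fail -1.000000
1     ok -2.500000
2   warn  0.857143
filter rows where status in ['warn', 'ok']:
  status     drift
1     ok -2.500000
2   warn  0.857143
add column drift_x2 = t['drift'] * 2:
  status     drift  drift_x2
1     ok -2.500000 -5.000000
2   warn  0.857143  1.714286
The sum of column 'drift_x2' is -3.28571428571.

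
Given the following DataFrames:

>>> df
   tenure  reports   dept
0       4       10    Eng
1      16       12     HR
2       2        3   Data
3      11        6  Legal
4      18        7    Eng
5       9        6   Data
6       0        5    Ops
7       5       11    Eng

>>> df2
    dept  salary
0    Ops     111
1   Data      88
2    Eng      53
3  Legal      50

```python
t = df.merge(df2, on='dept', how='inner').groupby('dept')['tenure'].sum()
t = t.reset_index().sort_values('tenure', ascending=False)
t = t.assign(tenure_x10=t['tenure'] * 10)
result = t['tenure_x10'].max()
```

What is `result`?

270

merge on 'dept' (how='inner') → 7 rows:
   tenure  reports   dept  salary
0       4       10    Eng      53
1       2        3   Data      88
2      11        6  Legal      50
3      18        7    Eng      53
4       9        6   Data      88
5       0        5    Ops     111
6       5       11    Eng      53
group by dept, sum of tenure:
dept
Data     11
Eng      27
Legal    11
Ops       0
Name: tenure, dtype: int64
reset_index():
    dept  tenure
0   Data      11
1    Eng      27
2  Legal      11
3    Ops       0
sort by tenure descending:
    dept  tenure
1    Eng      27
0   Data      11
2  Legal      11
3    Ops       0
add column tenure_x10 = t['tenure'] * 10:
    dept  tenure  tenure_x10
1    Eng      27         270
0   Data      11         110
2  Legal      11         110
3    Ops       0           0
Hence 270.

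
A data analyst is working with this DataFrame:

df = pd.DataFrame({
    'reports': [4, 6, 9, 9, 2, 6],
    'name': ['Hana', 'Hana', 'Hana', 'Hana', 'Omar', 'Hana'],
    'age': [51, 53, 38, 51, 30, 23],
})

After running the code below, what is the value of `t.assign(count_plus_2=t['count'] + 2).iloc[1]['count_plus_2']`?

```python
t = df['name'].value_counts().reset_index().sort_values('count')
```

7

value_counts of name:
name
Hana    5
Omar    1
Name: count, dtype: int64
reset_index():
   name  count
0  Hana      5
1  Omar      1
sort by count:
   name  count
1  Omar      1
0  Hana      5
add column count_plus_2 = t['count'] + 2:
   name  count  count_plus_2
1  Omar      1             3
0  Hana      5             7
Hence 7.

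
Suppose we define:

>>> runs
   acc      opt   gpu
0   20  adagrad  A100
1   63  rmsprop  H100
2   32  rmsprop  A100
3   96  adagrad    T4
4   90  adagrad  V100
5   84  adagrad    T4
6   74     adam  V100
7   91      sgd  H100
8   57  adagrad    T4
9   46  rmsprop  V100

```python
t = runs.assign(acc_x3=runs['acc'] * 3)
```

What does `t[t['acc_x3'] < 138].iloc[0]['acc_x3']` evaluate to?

add column acc_x3 = runs['acc'] * 3:
   acc      opt   gpu  acc_x3
0   20  adagrad  A100      60
1   63  rmsprop  H100     189
2   32  rmsprop  A100      96
3   96  adagrad    T4     288
4   90  adagrad  V100     270
5   84  adagrad    T4     252
6   74     adam  V100     222
7   91      sgd  H100     273
8   57  adagrad    T4     171
9   46  rmsprop  V100     138
filter rows where acc_x3 < 138:
   acc      opt   gpu  acc_x3
0   20  adagrad  A100      60
2   32  rmsprop  A100      96
Taking the value at position 0, column 'acc_x3' gives 60.

60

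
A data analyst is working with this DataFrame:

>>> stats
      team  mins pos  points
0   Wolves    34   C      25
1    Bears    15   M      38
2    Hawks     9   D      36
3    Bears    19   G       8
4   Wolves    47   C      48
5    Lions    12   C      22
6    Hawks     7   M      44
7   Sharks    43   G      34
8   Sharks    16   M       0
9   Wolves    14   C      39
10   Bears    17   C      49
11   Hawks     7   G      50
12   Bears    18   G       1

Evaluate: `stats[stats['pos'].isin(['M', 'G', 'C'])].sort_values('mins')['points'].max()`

50

filter rows where pos in ['M', 'G', 'C']:
      team  mins pos  points
0   Wolves    34   C      25
1    Bears    15   M      38
3    Bears    19   G       8
4   Wolves    47   C      48
5    Lions    12   C      22
6    Hawks     7   M      44
7   Sharks    43   G      34
8   Sharks    16   M       0
9   Wolves    14   C      39
10   Bears    17   C      49
11   Hawks     7   G      50
12   Bears    18   G       1
sort by mins:
      team  mins pos  points
6    Hawks     7   M      44
11   Hawks     7   G      50
5    Lions    12   C      22
9   Wolves    14   C      39
1    Bears    15   M      38
8   Sharks    16   M       0
10   Bears    17   C      49
12   Bears    18   G       1
3    Bears    19   G       8
0   Wolves    34   C      25
7   Sharks    43   G      34
4   Wolves    47   C      48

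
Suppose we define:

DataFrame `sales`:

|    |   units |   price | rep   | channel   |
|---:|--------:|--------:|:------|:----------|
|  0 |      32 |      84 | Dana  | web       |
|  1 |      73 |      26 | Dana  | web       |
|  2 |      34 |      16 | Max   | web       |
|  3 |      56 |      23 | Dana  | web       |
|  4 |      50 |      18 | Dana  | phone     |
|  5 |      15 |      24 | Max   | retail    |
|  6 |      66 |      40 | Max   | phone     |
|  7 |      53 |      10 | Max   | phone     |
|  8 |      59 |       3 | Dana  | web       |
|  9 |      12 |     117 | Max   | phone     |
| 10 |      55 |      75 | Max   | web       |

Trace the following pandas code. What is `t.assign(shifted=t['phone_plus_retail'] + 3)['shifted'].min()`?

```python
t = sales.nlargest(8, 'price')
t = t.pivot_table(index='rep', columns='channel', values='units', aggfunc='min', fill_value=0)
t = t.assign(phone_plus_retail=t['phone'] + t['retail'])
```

30

take 8 rows with largest price:
    units  price   rep channel
9      12    117   Max   phone
0      32     84  Dana     web
10     55     75   Max     web
6      66     40   Max   phone
1      73     26  Dana     web
5      15     24   Max  retail
3      56     23  Dana     web
4      50     18  Dana   phone
pivot: rows=rep, cols=channel, min(units):
channel  phone  retail  web
rep                        
Dana        50       0   32
Max         12      15   55
add column phone_plus_retail = t['phone'] + t['retail']:
channel  phone  retail  web  phone_plus_retail
rep                                           
Dana        50       0   32                 50
Max         12      15   55                 27
add column shifted = t['phone_plus_retail'] + 3:
channel  phone  retail  web  phone_plus_retail  shifted
rep                                                    
Dana        50       0   32                 50       53
Max         12      15   55                 27       30
So min() = 30.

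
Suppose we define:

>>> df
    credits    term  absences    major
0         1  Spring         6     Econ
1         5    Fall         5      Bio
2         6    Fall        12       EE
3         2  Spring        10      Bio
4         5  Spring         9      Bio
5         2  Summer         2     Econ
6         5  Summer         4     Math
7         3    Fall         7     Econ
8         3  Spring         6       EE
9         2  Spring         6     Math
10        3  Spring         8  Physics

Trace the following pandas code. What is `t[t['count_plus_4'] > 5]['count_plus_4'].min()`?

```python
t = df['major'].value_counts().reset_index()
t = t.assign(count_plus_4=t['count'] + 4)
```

value_counts of major:
major
Econ       3
Bio        3
EE         2
Math       2
Physics    1
Name: count, dtype: int64
reset_index():
     major  count
0     Econ      3
1      Bio      3
2       EE      2
3     Math      2
4  Physics      1
add column count_plus_4 = t['count'] + 4:
     major  count  count_plus_4
0     Econ      3             7
1      Bio      3             7
2       EE      2             6
3     Math      2             6
4  Physics      1             5
filter rows where count_plus_4 > 5:
  major  count  count_plus_4
0  Econ      3             7
1   Bio      3             7
2    EE      2             6
3  Math      2             6
Reading off the min of column 'count_plus_4', we get 6.

6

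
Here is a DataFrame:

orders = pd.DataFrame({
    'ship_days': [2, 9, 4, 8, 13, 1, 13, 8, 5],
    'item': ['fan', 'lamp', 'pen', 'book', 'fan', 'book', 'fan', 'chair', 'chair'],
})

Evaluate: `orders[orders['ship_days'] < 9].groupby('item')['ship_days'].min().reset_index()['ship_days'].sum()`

filter rows where ship_days < 9:
   ship_days   item
0          2    fan
2          4    pen
3          8   book
5          1   book
7          8  chair
8          5  chair
group by item, min of ship_days:
item
book     1
chair    5
fan      2
pen      4
Name: ship_days, dtype: int64
reset_index():
    item  ship_days
0   book          1
1  chair          5
2    fan          2
3    pen          4
Taking the sum of column 'ship_days' gives 12.

12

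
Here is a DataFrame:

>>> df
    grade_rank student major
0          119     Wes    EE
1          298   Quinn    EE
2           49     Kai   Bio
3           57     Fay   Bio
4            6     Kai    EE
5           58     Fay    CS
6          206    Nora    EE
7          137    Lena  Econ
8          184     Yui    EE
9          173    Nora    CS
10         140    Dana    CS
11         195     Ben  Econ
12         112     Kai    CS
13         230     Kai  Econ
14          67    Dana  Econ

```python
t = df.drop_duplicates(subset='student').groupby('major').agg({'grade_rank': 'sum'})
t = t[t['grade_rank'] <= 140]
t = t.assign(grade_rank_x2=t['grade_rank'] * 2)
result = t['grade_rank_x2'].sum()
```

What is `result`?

drop duplicate student (keep=first):
    grade_rank student major
0          119     Wes    EE
1          298   Quinn    EE
2           49     Kai   Bio
3           57     Fay   Bio
6          206    Nora    EE
7          137    Lena  Econ
8          184     Yui    EE
10         140    Dana    CS
11         195     Ben  Econ
group by major, sum of grade_rank:
       grade_rank
major            
Bio           106
CS            140
EE            807
Econ          332
filter rows where grade_rank <= 140:
       grade_rank
major            
Bio           106
CS            140
add column grade_rank_x2 = t['grade_rank'] * 2:
       grade_rank  grade_rank_x2
major                           
Bio           106            212
CS            140            280
The sum of column 'grade_rank_x2' is 492.

492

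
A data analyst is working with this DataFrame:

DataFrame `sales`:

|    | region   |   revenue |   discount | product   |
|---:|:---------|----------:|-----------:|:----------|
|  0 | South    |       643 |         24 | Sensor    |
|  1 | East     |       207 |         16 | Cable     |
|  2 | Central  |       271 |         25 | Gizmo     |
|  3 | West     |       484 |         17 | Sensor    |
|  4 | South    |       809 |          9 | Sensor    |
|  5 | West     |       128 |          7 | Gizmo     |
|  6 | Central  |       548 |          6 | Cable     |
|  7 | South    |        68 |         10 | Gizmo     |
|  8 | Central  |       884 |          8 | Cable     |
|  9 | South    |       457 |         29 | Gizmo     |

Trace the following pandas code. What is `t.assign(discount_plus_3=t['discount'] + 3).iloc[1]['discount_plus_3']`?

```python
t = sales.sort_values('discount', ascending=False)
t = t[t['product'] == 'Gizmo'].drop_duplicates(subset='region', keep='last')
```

13

sort by discount descending:
    region  revenue  discount product
9    South      457        29   Gizmo
2  Central      271        25   Gizmo
0    South      643        24  Sensor
3     West      484        17  Sensor
1     East      207        16   Cable
7    South       68        10   Gizmo
4    South      809         9  Sensor
8  Central      884         8   Cable
5     West      128         7   Gizmo
6  Central      548         6   Cable
filter rows where product == 'Gizmo':
    region  revenue  discount product
9    South      457        29   Gizmo
2  Central      271        25   Gizmo
7    South       68        10   Gizmo
5     West      128         7   Gizmo
drop duplicate region (keep=last):
    region  revenue  discount product
2  Central      271        25   Gizmo
7    South       68        10   Gizmo
5     West      128         7   Gizmo
add column discount_plus_3 = t['discount'] + 3:
    region  revenue  discount product  discount_plus_3
2  Central      271        25   Gizmo               28
7    South       68        10   Gizmo               13
5     West      128         7   Gizmo               10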